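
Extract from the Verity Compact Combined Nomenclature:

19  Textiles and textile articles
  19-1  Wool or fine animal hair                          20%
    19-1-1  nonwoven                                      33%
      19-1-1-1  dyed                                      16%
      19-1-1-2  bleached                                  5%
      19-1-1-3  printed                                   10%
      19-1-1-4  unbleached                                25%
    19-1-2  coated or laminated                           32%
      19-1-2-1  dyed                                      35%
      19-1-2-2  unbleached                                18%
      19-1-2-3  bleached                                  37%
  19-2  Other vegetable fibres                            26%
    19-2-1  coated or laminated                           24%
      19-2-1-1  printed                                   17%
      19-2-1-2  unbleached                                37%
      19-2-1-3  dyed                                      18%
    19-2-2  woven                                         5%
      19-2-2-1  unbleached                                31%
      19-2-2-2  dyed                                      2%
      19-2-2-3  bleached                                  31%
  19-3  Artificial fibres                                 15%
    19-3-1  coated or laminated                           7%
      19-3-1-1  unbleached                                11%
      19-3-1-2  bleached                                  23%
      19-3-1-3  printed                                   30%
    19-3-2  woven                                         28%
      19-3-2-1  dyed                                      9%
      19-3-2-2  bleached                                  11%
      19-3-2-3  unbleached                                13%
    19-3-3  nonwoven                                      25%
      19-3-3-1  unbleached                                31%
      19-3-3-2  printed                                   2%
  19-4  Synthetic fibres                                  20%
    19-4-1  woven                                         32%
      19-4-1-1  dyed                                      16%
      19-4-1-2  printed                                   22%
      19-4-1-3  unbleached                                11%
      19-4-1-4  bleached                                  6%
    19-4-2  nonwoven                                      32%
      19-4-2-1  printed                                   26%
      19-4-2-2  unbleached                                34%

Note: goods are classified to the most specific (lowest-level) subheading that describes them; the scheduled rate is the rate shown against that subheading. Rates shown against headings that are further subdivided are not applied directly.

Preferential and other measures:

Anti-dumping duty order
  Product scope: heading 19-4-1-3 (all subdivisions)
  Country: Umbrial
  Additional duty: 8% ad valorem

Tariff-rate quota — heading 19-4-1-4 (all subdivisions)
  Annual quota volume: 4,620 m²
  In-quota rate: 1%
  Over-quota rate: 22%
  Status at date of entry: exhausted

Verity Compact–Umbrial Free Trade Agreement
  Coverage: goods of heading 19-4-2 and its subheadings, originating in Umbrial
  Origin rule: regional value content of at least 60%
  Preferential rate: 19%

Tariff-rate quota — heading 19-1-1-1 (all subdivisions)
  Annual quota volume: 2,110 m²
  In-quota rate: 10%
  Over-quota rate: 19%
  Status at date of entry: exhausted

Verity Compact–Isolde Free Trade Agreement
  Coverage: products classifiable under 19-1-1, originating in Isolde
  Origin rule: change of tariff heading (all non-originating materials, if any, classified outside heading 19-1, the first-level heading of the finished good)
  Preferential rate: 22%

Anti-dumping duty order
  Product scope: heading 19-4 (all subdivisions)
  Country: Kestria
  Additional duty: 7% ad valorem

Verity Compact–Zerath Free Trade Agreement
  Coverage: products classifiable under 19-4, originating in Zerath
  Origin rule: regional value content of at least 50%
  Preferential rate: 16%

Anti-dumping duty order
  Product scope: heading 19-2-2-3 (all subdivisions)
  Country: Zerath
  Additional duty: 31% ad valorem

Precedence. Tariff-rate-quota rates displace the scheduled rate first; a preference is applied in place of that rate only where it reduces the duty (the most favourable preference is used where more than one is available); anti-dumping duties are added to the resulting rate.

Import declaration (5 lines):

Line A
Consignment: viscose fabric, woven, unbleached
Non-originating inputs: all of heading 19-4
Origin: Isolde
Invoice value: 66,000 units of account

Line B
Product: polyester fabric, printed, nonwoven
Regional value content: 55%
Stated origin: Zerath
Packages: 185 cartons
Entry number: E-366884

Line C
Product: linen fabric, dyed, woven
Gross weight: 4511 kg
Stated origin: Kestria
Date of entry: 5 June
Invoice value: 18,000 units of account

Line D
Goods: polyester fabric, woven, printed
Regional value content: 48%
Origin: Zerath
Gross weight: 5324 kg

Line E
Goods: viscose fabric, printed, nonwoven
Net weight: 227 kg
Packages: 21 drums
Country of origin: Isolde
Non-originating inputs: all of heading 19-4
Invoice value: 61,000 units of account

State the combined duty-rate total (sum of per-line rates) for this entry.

Line A: viscose → 19-3; woven → 19-3-2; unbleached → 19-3-2-3. Scheduled 13%. Isolde agreement on 19-1-1: 19-3-2-3 not covered. → 13%.
Line B: polyester → 19-4; nonwoven → 19-4-2; printed → 19-4-2-1. Scheduled 26%. Zerath agreement on 19-4: RVC ≥ 50% → 16% available; preferential 16%. → 16%.
Line C: linen → 19-2; woven → 19-2-2; dyed → 19-2-2-2. Scheduled 2%. No special measure applies. → 2%.
Line D: polyester → 19-4; woven → 19-4-1; printed → 19-4-1-2. Scheduled 22%. Zerath agreement on 19-4: RVC < 50%. → 22%.
Line E: viscose → 19-3; nonwoven → 19-3-3; printed → 19-3-3-2. Scheduled 2%. Isolde agreement on 19-1-1: 19-3-3-2 not covered. → 2%.
Sum: 13% + 16% + 2% + 22% + 2% = 55%.

55%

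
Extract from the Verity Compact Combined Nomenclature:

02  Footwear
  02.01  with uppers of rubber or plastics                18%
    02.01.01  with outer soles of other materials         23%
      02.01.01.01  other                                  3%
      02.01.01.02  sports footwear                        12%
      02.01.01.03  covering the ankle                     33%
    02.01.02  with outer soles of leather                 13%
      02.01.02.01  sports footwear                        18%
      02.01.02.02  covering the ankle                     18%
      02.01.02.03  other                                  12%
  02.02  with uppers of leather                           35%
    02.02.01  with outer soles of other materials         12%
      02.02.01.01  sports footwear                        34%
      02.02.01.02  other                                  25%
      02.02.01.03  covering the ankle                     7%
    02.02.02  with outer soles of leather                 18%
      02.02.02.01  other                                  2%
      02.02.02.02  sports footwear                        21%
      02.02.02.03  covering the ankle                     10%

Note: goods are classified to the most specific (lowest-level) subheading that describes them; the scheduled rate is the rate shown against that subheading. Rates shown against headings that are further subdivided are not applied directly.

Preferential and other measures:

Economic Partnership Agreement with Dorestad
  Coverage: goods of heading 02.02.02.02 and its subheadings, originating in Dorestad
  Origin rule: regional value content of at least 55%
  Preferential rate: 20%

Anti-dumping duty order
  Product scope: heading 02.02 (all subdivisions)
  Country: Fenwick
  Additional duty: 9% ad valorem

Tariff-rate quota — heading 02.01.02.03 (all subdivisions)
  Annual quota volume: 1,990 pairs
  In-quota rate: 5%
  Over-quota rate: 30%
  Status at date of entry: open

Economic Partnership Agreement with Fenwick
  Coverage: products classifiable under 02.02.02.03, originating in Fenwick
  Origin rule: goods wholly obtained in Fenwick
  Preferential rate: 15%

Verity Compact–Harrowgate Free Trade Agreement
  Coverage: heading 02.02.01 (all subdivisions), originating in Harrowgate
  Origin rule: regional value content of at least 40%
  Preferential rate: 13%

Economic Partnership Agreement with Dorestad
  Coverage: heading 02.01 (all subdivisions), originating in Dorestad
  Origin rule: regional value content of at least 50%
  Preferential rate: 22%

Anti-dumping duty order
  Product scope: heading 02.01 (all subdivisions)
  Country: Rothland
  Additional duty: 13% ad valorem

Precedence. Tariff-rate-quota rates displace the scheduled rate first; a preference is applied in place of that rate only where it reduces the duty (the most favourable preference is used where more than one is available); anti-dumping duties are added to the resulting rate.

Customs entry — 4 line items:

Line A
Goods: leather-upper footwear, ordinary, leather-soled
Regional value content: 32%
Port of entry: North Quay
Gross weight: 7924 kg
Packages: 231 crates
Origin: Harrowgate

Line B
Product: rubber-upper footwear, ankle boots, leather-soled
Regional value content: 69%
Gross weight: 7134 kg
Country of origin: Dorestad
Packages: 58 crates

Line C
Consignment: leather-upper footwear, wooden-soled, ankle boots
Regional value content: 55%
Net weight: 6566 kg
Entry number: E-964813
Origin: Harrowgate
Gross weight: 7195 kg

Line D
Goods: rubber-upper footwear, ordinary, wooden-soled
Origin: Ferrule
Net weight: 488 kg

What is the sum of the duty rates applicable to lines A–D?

30%

Line A: leather-upper → 02.02; leather-soled → 02.02.02; ordinary → 02.02.02.01. Scheduled 2%. Harrowgate agreement on 02.02.01: 02.02.02.01 not covered. → 2%.
Line B: rubber-upper → 02.01; leather-soled → 02.01.02; ankle boots → 02.01.02.02. Scheduled 18%. Dorestad agreement on 02.02.02.02: 02.01.02.02 not covered; Dorestad agreement on 02.01: RVC ≥ 50% → 22% available; preference 22% not lower than 18% → no reduction. → 18%.
Line C: leather-upper → 02.02; wooden-soled → 02.02.01; ankle boots → 02.02.01.03. Scheduled 7%. Harrowgate agreement on 02.02.01: RVC ≥ 40% → 13% available; preference 13% not lower than 7% → no reduction. → 7%.
Line D: rubber-upper → 02.01; wooden-soled → 02.01.01; ordinary → 02.01.01.01. Scheduled 3%. No special measure applies. → 3%.
Sum: 2% + 18% + 7% + 3% = 30%.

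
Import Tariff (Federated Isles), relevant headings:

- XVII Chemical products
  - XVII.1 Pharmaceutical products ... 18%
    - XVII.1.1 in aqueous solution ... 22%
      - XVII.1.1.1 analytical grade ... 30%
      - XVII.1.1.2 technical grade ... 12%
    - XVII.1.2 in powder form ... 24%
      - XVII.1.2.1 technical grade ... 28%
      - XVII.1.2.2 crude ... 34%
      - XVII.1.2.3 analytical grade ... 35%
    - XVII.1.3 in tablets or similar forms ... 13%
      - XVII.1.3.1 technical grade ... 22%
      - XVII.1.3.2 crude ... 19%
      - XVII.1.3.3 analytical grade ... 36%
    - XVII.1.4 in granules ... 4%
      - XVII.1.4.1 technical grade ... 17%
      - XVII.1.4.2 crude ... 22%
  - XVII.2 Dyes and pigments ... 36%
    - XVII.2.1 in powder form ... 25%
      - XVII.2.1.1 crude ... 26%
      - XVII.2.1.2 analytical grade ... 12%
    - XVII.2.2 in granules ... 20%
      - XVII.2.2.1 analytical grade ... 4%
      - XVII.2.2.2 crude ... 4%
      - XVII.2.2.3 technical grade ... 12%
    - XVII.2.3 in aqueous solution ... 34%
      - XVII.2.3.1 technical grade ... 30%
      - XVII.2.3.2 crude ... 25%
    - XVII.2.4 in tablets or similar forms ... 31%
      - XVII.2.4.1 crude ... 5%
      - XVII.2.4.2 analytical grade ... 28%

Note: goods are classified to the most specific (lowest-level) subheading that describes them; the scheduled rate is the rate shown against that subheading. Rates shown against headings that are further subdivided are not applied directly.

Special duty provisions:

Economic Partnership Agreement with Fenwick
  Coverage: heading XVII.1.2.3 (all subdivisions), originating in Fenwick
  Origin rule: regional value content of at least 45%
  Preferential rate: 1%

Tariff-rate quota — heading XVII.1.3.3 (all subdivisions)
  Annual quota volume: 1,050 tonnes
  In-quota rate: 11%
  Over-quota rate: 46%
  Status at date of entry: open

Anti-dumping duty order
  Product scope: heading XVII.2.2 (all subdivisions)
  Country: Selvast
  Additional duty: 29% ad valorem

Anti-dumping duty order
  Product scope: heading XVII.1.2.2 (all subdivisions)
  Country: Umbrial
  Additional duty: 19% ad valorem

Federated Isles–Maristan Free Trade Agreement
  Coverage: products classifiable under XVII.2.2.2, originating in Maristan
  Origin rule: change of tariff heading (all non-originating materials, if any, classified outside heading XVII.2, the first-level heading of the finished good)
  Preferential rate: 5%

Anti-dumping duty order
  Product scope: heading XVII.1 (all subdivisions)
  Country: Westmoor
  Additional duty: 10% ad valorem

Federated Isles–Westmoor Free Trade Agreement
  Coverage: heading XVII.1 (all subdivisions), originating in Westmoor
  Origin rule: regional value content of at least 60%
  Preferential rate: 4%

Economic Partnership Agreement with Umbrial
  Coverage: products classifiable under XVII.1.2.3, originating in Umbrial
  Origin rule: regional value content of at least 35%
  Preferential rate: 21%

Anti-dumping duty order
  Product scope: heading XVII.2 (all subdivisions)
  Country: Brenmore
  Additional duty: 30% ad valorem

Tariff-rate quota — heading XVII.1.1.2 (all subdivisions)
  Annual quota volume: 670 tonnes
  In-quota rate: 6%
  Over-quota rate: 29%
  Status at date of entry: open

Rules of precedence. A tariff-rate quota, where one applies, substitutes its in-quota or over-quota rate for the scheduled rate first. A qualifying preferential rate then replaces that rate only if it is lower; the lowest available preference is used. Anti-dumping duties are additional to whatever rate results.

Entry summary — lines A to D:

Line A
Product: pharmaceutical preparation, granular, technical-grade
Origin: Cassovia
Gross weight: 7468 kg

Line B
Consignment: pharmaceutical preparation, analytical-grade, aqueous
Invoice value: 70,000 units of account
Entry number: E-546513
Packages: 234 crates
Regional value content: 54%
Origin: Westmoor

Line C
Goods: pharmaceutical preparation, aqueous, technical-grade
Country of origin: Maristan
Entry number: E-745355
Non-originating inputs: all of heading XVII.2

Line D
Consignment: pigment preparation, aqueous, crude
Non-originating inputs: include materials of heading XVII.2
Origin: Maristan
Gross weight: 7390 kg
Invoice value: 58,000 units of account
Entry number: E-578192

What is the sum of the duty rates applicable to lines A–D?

Line A: pharmaceutical → XVII.1; granular → XVII.1.4; technical-grade → XVII.1.4.1. Scheduled 17%. No special measure applies. → 17%.
Line B: pharmaceutical → XVII.1; aqueous → XVII.1.1; analytical-grade → XVII.1.1.1. Scheduled 30%. Westmoor agreement on XVII.1: RVC < 60%; anti-dumping (Westmoor, XVII.1): +10%; total 30% + 10% = 40%. → 40%.
Line C: pharmaceutical → XVII.1; aqueous → XVII.1.1; technical-grade → XVII.1.1.2. Scheduled 12%. quota on XVII.1.1.2 open → in-quota 6%; Maristan agreement on XVII.2.2.2: XVII.1.1.2 not covered. → 6%.
Line D: pigment → XVII.2; aqueous → XVII.2.3; crude → XVII.2.3.2. Scheduled 25%. Maristan agreement on XVII.2.2.2: XVII.2.3.2 not covered. → 25%.
Sum: 17% + 40% + 6% + 25% = 88%.

88%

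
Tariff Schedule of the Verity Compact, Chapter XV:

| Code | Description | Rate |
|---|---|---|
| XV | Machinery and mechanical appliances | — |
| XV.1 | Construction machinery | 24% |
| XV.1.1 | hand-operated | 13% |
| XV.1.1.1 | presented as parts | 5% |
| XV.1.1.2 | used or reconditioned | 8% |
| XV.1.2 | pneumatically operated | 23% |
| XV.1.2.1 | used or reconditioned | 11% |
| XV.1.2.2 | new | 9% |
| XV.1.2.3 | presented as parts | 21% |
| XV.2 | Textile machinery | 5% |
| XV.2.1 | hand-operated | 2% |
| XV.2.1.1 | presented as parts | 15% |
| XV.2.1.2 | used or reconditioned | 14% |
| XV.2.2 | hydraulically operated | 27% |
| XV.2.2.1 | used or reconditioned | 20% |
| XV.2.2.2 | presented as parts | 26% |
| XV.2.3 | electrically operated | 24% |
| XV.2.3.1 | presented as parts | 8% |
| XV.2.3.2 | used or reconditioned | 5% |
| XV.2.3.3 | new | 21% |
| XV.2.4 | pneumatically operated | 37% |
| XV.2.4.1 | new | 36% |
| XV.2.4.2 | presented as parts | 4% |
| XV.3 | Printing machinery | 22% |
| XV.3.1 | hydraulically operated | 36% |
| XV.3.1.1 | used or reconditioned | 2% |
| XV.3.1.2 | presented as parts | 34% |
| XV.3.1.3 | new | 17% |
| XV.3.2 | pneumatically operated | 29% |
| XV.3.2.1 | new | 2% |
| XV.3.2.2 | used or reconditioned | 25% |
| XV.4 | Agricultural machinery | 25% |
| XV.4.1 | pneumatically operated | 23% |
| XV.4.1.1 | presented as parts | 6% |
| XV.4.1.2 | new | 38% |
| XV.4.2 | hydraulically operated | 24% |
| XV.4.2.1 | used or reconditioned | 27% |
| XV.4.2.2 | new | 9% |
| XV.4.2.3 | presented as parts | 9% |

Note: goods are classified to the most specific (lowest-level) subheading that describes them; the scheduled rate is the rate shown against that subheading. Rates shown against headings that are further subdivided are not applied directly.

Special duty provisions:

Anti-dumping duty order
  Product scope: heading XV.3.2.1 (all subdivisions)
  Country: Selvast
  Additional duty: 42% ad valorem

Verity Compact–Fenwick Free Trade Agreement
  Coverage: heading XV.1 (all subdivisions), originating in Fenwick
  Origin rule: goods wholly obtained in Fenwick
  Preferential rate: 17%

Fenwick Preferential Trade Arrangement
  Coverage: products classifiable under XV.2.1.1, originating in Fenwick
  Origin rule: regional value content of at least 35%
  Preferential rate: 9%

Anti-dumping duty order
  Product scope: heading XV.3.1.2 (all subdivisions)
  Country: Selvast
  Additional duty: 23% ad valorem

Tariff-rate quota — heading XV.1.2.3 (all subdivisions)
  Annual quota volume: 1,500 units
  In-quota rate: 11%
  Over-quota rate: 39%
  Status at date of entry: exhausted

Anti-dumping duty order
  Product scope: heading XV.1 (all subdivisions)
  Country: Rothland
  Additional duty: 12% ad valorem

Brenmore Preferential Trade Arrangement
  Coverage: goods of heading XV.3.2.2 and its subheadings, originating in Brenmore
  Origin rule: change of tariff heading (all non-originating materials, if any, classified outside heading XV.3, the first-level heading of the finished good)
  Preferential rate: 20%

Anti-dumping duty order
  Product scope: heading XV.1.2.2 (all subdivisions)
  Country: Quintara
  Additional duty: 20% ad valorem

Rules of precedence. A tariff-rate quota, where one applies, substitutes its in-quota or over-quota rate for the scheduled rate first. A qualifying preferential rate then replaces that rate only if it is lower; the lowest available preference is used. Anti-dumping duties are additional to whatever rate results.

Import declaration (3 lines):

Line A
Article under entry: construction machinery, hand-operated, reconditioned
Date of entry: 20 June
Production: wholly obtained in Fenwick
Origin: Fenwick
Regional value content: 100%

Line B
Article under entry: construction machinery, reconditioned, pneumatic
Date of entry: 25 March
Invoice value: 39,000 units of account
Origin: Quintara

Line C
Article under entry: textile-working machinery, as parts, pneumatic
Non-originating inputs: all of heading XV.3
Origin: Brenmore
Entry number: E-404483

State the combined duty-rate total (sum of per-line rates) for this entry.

Line A: construction → XV.1; hand-operated → XV.1.1; reconditioned → XV.1.1.2. Scheduled 8%. Fenwick agreement on XV.1: wholly obtained → 17% available; Fenwick agreement on XV.2.1.1: XV.1.1.2 not covered; preference 17% not lower than 8% → no reduction. → 8%.
Line B: construction → XV.1; pneumatic → XV.1.2; reconditioned → XV.1.2.1. Scheduled 11%. No special measure applies. → 11%.
Line C: textile-working → XV.2; pneumatic → XV.2.4; as parts → XV.2.4.2. Scheduled 4%. Brenmore agreement on XV.3.2.2: XV.2.4.2 not covered. → 4%.
Sum: 8% + 11% + 4% = 23%.

23%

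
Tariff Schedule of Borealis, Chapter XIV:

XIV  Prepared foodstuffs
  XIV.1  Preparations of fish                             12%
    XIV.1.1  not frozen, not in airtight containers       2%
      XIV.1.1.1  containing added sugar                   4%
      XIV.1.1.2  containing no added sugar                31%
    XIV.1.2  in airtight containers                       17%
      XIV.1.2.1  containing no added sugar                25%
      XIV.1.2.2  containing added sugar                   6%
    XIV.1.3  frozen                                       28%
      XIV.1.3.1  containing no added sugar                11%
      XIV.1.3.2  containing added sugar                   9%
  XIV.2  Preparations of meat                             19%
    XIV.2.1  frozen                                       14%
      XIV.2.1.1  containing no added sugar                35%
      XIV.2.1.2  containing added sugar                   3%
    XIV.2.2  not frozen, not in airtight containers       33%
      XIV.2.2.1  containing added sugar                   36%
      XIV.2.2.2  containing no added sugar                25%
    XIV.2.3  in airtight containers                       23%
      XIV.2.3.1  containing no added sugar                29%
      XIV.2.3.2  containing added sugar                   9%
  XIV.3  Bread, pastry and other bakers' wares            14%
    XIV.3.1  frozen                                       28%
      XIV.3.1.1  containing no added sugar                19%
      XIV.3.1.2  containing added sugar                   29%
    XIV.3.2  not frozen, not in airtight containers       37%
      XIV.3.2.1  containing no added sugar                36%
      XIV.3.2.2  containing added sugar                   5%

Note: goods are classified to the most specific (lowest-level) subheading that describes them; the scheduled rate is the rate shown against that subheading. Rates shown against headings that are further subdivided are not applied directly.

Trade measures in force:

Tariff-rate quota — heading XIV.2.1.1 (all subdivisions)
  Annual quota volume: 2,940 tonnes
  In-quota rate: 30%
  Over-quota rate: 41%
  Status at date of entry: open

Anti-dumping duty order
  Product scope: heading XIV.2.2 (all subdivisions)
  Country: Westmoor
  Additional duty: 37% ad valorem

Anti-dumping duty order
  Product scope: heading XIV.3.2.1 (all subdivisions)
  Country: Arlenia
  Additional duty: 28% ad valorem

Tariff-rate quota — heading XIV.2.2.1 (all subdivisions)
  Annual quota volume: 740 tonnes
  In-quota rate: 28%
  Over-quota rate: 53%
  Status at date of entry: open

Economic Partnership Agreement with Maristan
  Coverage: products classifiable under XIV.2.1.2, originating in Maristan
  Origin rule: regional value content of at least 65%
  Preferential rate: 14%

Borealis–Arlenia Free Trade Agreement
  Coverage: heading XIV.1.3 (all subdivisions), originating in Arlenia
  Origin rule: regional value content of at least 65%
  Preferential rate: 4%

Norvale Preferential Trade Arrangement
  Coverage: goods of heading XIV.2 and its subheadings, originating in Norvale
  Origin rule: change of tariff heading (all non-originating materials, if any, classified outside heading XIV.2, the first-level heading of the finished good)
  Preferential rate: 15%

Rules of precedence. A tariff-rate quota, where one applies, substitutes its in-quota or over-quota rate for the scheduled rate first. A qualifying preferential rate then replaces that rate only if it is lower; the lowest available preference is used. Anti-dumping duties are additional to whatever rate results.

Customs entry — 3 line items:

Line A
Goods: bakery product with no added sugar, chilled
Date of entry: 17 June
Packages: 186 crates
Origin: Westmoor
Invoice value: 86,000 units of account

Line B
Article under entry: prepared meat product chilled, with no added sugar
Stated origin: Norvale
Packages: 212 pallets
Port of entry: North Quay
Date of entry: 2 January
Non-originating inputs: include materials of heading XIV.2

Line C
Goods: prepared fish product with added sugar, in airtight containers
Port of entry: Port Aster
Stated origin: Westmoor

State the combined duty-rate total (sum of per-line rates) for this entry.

Line A: bakery product → XIV.3; chilled → XIV.3.2; with no added sugar → XIV.3.2.1. Scheduled 36%. No special measure applies. → 36%.
Line B: prepared meat product → XIV.2; chilled → XIV.2.2; with no added sugar → XIV.2.2.2. Scheduled 25%. Norvale agreement on XIV.2: CTH not met. → 25%.
Line C: prepared fish product → XIV.1; in airtight containers → XIV.1.2; with added sugar → XIV.1.2.2. Scheduled 6%. No special measure applies. → 6%.
Sum: 36% + 25% + 6% = 67%.

67%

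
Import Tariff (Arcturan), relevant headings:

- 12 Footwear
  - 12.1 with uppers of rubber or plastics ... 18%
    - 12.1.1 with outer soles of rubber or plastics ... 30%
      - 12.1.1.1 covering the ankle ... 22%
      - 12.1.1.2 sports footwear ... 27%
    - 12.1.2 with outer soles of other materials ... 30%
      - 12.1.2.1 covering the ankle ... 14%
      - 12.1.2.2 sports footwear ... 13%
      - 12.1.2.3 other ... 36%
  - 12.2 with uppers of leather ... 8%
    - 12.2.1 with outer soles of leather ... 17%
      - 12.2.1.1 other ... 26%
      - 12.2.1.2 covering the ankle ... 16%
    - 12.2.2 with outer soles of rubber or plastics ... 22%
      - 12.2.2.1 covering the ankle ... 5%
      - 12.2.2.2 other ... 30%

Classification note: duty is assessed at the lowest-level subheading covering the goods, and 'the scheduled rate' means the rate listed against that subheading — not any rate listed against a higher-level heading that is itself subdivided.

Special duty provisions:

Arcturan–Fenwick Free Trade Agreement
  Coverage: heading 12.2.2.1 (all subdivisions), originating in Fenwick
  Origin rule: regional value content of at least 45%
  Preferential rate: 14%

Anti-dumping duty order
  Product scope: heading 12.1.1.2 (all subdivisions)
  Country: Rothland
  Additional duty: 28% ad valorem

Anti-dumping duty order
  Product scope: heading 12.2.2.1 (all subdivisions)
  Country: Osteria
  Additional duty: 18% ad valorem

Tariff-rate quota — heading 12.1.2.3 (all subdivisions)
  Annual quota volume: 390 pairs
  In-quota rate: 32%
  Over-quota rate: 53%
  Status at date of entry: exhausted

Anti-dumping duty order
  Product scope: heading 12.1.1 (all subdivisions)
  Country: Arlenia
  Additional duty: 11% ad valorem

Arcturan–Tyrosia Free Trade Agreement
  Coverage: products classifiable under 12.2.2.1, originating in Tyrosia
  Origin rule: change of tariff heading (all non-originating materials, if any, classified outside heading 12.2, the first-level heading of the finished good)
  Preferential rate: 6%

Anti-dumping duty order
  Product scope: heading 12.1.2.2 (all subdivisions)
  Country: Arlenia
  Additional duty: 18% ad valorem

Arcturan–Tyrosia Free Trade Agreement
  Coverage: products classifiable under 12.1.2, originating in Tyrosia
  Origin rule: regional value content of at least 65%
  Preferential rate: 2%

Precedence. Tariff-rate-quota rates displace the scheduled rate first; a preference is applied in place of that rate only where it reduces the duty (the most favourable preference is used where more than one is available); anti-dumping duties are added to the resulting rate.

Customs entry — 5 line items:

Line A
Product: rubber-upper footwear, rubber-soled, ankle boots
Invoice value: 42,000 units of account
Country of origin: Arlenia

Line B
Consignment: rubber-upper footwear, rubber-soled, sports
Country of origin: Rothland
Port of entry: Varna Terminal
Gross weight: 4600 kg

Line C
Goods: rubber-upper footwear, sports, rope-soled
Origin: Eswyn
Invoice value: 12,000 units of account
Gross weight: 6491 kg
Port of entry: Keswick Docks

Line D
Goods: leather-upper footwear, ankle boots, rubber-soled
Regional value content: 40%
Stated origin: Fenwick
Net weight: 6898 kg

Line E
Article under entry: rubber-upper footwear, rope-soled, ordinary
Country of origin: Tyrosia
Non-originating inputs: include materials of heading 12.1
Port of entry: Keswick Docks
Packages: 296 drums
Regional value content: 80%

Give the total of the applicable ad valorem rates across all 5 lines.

Line A: rubber-upper → 12.1; rubber-soled → 12.1.1; ankle boots → 12.1.1.1. Scheduled 22%. anti-dumping (Arlenia, 12.1.1): +11%; total 22% + 11% = 33%. → 33%.
Line B: rubber-upper → 12.1; rubber-soled → 12.1.1; sports → 12.1.1.2. Scheduled 27%. anti-dumping (Rothland, 12.1.1.2): +28%; total 27% + 28% = 55%. → 55%.
Line C: rubber-upper → 12.1; rope-soled → 12.1.2; sports → 12.1.2.2. Scheduled 13%. No special measure applies. → 13%.
Line D: leather-upper → 12.2; rubber-soled → 12.2.2; ankle boots → 12.2.2.1. Scheduled 5%. Fenwick agreement on 12.2.2.1: RVC < 45%. → 5%.
Line E: rubber-upper → 12.1; rope-soled → 12.1.2; ordinary → 12.1.2.3. Scheduled 36%. quota on 12.1.2.3 exhausted → over-quota 53%; Tyrosia agreement on 12.2.2.1: 12.1.2.3 not covered; Tyrosia agreement on 12.1.2: RVC ≥ 65% → 2% available; preferential 2%. → 2%.
Sum: 33% + 55% + 13% + 5% + 2% = 108%.

108%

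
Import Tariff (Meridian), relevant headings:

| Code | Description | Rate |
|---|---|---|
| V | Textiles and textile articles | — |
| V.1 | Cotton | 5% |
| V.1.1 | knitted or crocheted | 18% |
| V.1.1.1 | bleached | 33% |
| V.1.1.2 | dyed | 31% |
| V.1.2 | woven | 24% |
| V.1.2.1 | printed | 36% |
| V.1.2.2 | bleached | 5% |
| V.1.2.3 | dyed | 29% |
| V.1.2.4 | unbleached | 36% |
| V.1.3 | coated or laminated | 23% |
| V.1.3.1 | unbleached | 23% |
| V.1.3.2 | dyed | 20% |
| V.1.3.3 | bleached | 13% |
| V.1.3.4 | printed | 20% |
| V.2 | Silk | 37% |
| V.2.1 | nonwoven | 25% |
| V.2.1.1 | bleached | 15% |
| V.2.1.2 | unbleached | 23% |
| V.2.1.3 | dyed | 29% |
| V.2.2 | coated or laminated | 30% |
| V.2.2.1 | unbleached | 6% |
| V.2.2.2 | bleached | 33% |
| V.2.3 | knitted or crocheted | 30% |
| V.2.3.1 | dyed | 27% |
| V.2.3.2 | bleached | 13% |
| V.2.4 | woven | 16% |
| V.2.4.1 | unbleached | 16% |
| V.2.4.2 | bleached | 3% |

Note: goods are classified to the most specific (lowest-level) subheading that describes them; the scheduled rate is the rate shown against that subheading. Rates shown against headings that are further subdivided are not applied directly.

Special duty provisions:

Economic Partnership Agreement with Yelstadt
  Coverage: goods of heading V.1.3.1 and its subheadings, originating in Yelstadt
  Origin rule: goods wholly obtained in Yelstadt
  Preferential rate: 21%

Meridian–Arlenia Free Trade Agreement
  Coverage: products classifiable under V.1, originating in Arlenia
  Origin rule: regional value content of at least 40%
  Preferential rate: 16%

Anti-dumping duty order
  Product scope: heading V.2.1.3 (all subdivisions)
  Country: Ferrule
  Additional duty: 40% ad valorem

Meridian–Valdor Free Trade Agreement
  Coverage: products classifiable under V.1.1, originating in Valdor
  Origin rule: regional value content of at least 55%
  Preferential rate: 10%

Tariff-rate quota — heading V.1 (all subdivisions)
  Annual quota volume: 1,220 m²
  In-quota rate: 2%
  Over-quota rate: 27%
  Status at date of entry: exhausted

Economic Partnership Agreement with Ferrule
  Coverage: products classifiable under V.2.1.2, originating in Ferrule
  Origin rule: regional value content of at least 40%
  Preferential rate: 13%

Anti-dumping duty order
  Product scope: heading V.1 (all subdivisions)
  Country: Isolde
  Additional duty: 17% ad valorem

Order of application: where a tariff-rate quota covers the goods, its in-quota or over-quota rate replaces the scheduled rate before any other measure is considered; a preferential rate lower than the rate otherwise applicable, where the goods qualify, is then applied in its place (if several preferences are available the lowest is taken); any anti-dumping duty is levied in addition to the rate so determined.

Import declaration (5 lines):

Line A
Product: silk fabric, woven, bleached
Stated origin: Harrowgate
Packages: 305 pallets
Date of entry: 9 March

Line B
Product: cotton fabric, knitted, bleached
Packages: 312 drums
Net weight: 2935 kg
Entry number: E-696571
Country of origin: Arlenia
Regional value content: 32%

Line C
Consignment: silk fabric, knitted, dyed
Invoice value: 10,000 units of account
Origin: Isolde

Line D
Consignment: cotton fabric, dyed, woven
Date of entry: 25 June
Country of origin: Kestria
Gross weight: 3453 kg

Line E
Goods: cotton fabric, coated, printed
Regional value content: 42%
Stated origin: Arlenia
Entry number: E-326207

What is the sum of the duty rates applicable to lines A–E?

100%

Line A: silk → V.2; woven → V.2.4; bleached → V.2.4.2. Scheduled 3%. No special measure applies. → 3%.
Line B: cotton → V.1; knitted → V.1.1; bleached → V.1.1.1. Scheduled 33%. quota on V.1 exhausted → over-quota 27%; Arlenia agreement on V.1: RVC < 40%. → 27%.
Line C: silk → V.2; knitted → V.2.3; dyed → V.2.3.1. Scheduled 27%. No special measure applies. → 27%.
Line D: cotton → V.1; woven → V.1.2; dyed → V.1.2.3. Scheduled 29%. quota on V.1 exhausted → over-quota 27%. → 27%.
Line E: cotton → V.1; coated → V.1.3; printed → V.1.3.4. Scheduled 20%. quota on V.1 exhausted → over-quota 27%; Arlenia agreement on V.1: RVC ≥ 40% → 16% available; preferential 16%. → 16%.
Sum: 3% + 27% + 27% + 27% + 16% = 100%.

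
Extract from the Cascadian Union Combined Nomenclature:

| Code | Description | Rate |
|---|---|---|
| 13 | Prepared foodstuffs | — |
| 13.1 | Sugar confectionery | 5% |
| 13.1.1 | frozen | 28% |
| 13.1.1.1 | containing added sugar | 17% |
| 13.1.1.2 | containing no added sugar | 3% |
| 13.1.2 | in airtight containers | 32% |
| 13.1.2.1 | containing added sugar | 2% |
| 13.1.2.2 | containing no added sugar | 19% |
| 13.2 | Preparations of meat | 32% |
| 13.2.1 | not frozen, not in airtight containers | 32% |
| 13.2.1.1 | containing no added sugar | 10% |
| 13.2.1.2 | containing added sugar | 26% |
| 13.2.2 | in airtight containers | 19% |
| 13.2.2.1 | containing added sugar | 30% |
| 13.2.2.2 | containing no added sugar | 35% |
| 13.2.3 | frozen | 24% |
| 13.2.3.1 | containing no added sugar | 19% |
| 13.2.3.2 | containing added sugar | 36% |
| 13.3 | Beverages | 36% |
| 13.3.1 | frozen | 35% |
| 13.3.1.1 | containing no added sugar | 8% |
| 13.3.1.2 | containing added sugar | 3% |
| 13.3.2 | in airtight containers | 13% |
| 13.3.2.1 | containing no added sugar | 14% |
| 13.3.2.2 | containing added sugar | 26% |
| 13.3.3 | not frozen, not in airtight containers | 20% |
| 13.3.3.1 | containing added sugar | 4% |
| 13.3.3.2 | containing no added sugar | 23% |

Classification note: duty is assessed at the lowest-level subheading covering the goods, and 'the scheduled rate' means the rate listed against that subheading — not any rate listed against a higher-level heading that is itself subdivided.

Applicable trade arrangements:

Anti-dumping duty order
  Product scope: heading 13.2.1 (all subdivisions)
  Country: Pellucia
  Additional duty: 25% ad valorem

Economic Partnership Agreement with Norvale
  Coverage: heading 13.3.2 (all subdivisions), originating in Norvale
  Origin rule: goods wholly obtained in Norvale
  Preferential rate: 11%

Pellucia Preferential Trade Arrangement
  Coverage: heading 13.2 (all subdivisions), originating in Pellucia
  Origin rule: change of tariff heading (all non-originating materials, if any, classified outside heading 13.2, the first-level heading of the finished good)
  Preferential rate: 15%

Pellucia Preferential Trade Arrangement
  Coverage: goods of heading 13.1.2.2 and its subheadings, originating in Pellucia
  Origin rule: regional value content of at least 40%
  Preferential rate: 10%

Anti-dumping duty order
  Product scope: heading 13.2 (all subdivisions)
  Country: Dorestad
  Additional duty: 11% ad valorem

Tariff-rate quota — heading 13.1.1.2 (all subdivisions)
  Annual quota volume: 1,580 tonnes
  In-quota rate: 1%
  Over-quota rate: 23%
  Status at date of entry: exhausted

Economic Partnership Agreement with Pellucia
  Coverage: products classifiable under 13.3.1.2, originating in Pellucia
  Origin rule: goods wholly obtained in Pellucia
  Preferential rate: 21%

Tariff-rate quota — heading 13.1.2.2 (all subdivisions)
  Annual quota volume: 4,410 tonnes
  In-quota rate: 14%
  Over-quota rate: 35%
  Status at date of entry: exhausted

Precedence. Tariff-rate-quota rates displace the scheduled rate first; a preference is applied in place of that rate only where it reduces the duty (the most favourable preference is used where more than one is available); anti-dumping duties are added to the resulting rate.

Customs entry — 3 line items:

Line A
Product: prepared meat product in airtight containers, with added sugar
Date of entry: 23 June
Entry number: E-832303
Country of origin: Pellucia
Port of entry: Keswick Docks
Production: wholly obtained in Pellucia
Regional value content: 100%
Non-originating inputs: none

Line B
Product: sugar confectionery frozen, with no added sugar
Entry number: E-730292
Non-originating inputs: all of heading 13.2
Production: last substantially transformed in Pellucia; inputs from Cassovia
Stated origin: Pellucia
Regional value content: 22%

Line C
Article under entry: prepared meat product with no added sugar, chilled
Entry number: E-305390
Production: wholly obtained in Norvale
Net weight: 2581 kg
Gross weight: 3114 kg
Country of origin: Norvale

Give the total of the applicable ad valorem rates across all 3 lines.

48%

Line A: prepared meat product → 13.2; in airtight containers → 13.2.2; with added sugar → 13.2.2.1. Scheduled 30%. Pellucia agreement on 13.2: CTH met → 15% available; Pellucia agreement on 13.1.2.2: 13.2.2.1 not covered; Pellucia agreement on 13.3.1.2: 13.2.2.1 not covered; preferential 15%. → 15%.
Line B: sugar confectionery → 13.1; frozen → 13.1.1; with no added sugar → 13.1.1.2. Scheduled 3%. quota on 13.1.1.2 exhausted → over-quota 23%; Pellucia agreement on 13.2: 13.1.1.2 not covered; Pellucia agreement on 13.1.2.2: 13.1.1.2 not covered; Pellucia agreement on 13.3.1.2: 13.1.1.2 not covered. → 23%.
Line C: prepared meat product → 13.2; chilled → 13.2.1; with no added sugar → 13.2.1.1. Scheduled 10%. Norvale agreement on 13.3.2: 13.2.1.1 not covered. → 10%.
Sum: 15% + 23% + 10% = 48%.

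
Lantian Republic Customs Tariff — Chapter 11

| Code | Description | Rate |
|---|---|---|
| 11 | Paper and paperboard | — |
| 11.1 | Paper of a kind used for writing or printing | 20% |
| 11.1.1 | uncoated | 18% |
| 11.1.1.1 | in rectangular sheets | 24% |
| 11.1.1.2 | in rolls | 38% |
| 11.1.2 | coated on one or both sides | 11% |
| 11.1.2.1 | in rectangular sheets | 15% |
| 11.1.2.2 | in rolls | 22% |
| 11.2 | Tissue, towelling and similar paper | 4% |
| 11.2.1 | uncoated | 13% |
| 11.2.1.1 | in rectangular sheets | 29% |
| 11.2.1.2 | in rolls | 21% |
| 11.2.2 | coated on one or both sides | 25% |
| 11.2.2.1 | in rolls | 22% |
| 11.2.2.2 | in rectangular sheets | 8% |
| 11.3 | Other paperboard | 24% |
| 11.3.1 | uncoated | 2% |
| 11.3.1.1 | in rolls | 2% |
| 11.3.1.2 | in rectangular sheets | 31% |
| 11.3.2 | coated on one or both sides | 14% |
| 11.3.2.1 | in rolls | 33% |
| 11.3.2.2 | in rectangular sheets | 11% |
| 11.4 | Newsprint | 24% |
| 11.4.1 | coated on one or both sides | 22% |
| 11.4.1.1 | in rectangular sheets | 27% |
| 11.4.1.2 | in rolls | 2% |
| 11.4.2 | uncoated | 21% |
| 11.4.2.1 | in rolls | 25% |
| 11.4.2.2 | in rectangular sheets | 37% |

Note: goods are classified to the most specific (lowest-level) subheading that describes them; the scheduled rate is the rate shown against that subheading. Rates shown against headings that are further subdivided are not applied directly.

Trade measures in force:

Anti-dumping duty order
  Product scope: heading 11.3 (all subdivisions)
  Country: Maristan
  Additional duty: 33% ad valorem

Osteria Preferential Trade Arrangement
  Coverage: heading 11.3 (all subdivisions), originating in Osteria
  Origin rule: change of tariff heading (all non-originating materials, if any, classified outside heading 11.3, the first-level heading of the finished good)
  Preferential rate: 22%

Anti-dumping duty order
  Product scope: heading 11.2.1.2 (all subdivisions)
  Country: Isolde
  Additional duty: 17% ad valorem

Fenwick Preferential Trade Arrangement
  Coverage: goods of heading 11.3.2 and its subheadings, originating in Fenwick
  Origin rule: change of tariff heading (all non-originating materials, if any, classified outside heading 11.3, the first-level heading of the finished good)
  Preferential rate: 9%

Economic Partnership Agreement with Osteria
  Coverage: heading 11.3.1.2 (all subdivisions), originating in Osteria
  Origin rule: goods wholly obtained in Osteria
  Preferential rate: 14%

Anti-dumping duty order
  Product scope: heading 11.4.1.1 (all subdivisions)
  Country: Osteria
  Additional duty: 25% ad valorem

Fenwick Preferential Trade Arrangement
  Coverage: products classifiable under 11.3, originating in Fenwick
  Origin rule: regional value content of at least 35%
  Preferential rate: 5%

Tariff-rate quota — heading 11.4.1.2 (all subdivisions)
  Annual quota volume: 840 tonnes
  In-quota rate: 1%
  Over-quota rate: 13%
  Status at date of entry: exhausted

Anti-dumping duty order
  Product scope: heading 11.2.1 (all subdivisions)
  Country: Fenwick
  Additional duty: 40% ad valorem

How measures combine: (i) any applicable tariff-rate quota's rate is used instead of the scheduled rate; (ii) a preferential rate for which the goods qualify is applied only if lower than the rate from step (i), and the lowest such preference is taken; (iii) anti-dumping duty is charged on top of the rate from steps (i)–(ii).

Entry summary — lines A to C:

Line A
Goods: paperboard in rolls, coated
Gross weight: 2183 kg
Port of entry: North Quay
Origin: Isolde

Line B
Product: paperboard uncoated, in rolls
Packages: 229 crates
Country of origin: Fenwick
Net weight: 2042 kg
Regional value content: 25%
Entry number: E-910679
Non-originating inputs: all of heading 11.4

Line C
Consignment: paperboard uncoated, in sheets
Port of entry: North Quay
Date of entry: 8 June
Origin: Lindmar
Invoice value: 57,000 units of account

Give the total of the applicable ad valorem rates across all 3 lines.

66%

Line A: paperboard → 11.3; coated → 11.3.2; in rolls → 11.3.2.1. Scheduled 33%. No special measure applies. → 33%.
Line B: paperboard → 11.3; uncoated → 11.3.1; in rolls → 11.3.1.1. Scheduled 2%. Fenwick agreement on 11.3.2: 11.3.1.1 not covered; Fenwick agreement on 11.3: RVC < 35%. → 2%.
Line C: paperboard → 11.3; uncoated → 11.3.1; in sheets → 11.3.1.2. Scheduled 31%. No special measure applies. → 31%.
Sum: 33% + 2% + 31% = 66%.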